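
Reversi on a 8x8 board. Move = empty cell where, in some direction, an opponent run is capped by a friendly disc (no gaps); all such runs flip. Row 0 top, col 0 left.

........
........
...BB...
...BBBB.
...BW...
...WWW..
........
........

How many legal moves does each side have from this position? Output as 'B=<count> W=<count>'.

-- B to move --
(4,2): no bracket -> illegal
(4,5): flips 1 -> legal
(4,6): no bracket -> illegal
(5,2): no bracket -> illegal
(5,6): no bracket -> illegal
(6,2): flips 2 -> legal
(6,3): flips 1 -> legal
(6,4): flips 2 -> legal
(6,5): flips 1 -> legal
(6,6): flips 2 -> legal
B mobility = 6
-- W to move --
(1,2): no bracket -> illegal
(1,3): flips 3 -> legal
(1,4): flips 2 -> legal
(1,5): no bracket -> illegal
(2,2): flips 1 -> legal
(2,5): no bracket -> illegal
(2,6): flips 1 -> legal
(2,7): no bracket -> illegal
(3,2): flips 1 -> legal
(3,7): no bracket -> illegal
(4,2): flips 1 -> legal
(4,5): no bracket -> illegal
(4,6): no bracket -> illegal
(4,7): no bracket -> illegal
(5,2): no bracket -> illegal
W mobility = 6

Answer: B=6 W=6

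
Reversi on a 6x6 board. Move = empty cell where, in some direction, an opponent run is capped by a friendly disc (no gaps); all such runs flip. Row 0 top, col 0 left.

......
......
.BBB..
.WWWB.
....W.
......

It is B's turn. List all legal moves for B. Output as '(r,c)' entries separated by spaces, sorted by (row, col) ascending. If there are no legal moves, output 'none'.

(2,0): no bracket -> illegal
(2,4): no bracket -> illegal
(3,0): flips 3 -> legal
(3,5): no bracket -> illegal
(4,0): flips 1 -> legal
(4,1): flips 2 -> legal
(4,2): flips 1 -> legal
(4,3): flips 2 -> legal
(4,5): no bracket -> illegal
(5,3): no bracket -> illegal
(5,4): flips 1 -> legal
(5,5): flips 2 -> legal

Answer: (3,0) (4,0) (4,1) (4,2) (4,3) (5,4) (5,5)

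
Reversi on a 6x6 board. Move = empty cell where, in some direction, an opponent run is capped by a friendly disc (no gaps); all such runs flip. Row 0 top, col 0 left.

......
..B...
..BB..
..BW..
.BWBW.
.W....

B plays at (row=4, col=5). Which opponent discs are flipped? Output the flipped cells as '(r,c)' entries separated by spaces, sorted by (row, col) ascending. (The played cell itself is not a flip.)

Dir NW: first cell '.' (not opp) -> no flip
Dir N: first cell '.' (not opp) -> no flip
Dir NE: edge -> no flip
Dir W: opp run (4,4) capped by B -> flip
Dir E: edge -> no flip
Dir SW: first cell '.' (not opp) -> no flip
Dir S: first cell '.' (not opp) -> no flip
Dir SE: edge -> no flip

Answer: (4,4)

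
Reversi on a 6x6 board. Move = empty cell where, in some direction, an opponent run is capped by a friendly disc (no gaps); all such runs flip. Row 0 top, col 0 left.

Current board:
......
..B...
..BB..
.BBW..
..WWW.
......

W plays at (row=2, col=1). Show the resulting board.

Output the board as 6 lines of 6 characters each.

Place W at (2,1); scan 8 dirs for brackets.
Dir NW: first cell '.' (not opp) -> no flip
Dir N: first cell '.' (not opp) -> no flip
Dir NE: opp run (1,2), next='.' -> no flip
Dir W: first cell '.' (not opp) -> no flip
Dir E: opp run (2,2) (2,3), next='.' -> no flip
Dir SW: first cell '.' (not opp) -> no flip
Dir S: opp run (3,1), next='.' -> no flip
Dir SE: opp run (3,2) capped by W -> flip
All flips: (3,2)

Answer: ......
..B...
.WBB..
.BWW..
..WWW.
......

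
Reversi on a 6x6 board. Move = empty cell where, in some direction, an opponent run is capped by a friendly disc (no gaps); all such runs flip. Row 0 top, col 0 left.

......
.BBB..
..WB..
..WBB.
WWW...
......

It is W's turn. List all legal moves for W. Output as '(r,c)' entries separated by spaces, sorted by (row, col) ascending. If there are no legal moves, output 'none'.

Answer: (0,0) (0,2) (0,4) (1,4) (2,4) (3,5) (4,4)

Derivation:
(0,0): flips 1 -> legal
(0,1): no bracket -> illegal
(0,2): flips 1 -> legal
(0,3): no bracket -> illegal
(0,4): flips 1 -> legal
(1,0): no bracket -> illegal
(1,4): flips 1 -> legal
(2,0): no bracket -> illegal
(2,1): no bracket -> illegal
(2,4): flips 2 -> legal
(2,5): no bracket -> illegal
(3,5): flips 2 -> legal
(4,3): no bracket -> illegal
(4,4): flips 1 -> legal
(4,5): no bracket -> illegal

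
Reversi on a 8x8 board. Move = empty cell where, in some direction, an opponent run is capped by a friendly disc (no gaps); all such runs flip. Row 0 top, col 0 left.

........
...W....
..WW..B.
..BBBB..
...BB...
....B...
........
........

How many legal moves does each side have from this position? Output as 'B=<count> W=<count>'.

-- B to move --
(0,2): no bracket -> illegal
(0,3): flips 2 -> legal
(0,4): no bracket -> illegal
(1,1): flips 1 -> legal
(1,2): flips 2 -> legal
(1,4): flips 1 -> legal
(2,1): no bracket -> illegal
(2,4): no bracket -> illegal
(3,1): no bracket -> illegal
B mobility = 4
-- W to move --
(1,5): no bracket -> illegal
(1,6): no bracket -> illegal
(1,7): no bracket -> illegal
(2,1): no bracket -> illegal
(2,4): no bracket -> illegal
(2,5): no bracket -> illegal
(2,7): no bracket -> illegal
(3,1): no bracket -> illegal
(3,6): no bracket -> illegal
(3,7): no bracket -> illegal
(4,1): flips 1 -> legal
(4,2): flips 1 -> legal
(4,5): flips 1 -> legal
(4,6): no bracket -> illegal
(5,2): no bracket -> illegal
(5,3): flips 2 -> legal
(5,5): flips 2 -> legal
(6,3): no bracket -> illegal
(6,4): no bracket -> illegal
(6,5): no bracket -> illegal
W mobility = 5

Answer: B=4 W=5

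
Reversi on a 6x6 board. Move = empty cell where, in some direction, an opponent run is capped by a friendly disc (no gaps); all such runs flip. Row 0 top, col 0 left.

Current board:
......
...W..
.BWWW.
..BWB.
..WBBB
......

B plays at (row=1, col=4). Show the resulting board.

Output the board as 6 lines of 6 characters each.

Place B at (1,4); scan 8 dirs for brackets.
Dir NW: first cell '.' (not opp) -> no flip
Dir N: first cell '.' (not opp) -> no flip
Dir NE: first cell '.' (not opp) -> no flip
Dir W: opp run (1,3), next='.' -> no flip
Dir E: first cell '.' (not opp) -> no flip
Dir SW: opp run (2,3) capped by B -> flip
Dir S: opp run (2,4) capped by B -> flip
Dir SE: first cell '.' (not opp) -> no flip
All flips: (2,3) (2,4)

Answer: ......
...WB.
.BWBB.
..BWB.
..WBBB
......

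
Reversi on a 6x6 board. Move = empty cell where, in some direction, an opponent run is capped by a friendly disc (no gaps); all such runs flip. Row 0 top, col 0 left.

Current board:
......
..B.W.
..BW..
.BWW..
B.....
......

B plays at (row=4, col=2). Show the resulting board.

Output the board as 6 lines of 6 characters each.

Answer: ......
..B.W.
..BW..
.BBW..
B.B...
......

Derivation:
Place B at (4,2); scan 8 dirs for brackets.
Dir NW: first cell 'B' (not opp) -> no flip
Dir N: opp run (3,2) capped by B -> flip
Dir NE: opp run (3,3), next='.' -> no flip
Dir W: first cell '.' (not opp) -> no flip
Dir E: first cell '.' (not opp) -> no flip
Dir SW: first cell '.' (not opp) -> no flip
Dir S: first cell '.' (not opp) -> no flip
Dir SE: first cell '.' (not opp) -> no flip
All flips: (3,2)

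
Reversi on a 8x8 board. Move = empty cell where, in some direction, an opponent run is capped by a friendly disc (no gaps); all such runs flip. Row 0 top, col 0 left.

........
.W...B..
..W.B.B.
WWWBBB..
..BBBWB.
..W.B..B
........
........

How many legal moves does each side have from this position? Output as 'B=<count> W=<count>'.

-- B to move --
(0,0): flips 2 -> legal
(0,1): no bracket -> illegal
(0,2): no bracket -> illegal
(1,0): no bracket -> illegal
(1,2): flips 2 -> legal
(1,3): no bracket -> illegal
(2,0): flips 1 -> legal
(2,1): flips 1 -> legal
(2,3): no bracket -> illegal
(3,6): flips 1 -> legal
(4,0): no bracket -> illegal
(4,1): no bracket -> illegal
(5,1): no bracket -> illegal
(5,3): no bracket -> illegal
(5,5): flips 1 -> legal
(5,6): flips 1 -> legal
(6,1): flips 1 -> legal
(6,2): flips 1 -> legal
(6,3): no bracket -> illegal
B mobility = 9
-- W to move --
(0,4): no bracket -> illegal
(0,5): no bracket -> illegal
(0,6): no bracket -> illegal
(1,3): no bracket -> illegal
(1,4): no bracket -> illegal
(1,6): no bracket -> illegal
(1,7): no bracket -> illegal
(2,3): flips 1 -> legal
(2,5): flips 3 -> legal
(2,7): no bracket -> illegal
(3,6): flips 3 -> legal
(3,7): no bracket -> illegal
(4,1): flips 3 -> legal
(4,7): flips 1 -> legal
(5,1): no bracket -> illegal
(5,3): flips 1 -> legal
(5,5): flips 2 -> legal
(5,6): no bracket -> illegal
(6,3): flips 1 -> legal
(6,4): no bracket -> illegal
(6,5): flips 2 -> legal
(6,6): no bracket -> illegal
(6,7): no bracket -> illegal
W mobility = 9

Answer: B=9 W=9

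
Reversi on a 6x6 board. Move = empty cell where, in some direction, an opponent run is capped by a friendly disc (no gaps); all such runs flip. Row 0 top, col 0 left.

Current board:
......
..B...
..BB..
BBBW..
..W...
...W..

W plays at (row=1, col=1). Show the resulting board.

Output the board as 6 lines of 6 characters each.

Place W at (1,1); scan 8 dirs for brackets.
Dir NW: first cell '.' (not opp) -> no flip
Dir N: first cell '.' (not opp) -> no flip
Dir NE: first cell '.' (not opp) -> no flip
Dir W: first cell '.' (not opp) -> no flip
Dir E: opp run (1,2), next='.' -> no flip
Dir SW: first cell '.' (not opp) -> no flip
Dir S: first cell '.' (not opp) -> no flip
Dir SE: opp run (2,2) capped by W -> flip
All flips: (2,2)

Answer: ......
.WB...
..WB..
BBBW..
..W...
...W..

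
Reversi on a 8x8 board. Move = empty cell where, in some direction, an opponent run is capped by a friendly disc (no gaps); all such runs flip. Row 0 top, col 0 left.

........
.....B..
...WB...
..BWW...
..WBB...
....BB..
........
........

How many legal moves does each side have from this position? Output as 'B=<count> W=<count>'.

Answer: B=8 W=11

Derivation:
-- B to move --
(1,2): no bracket -> illegal
(1,3): flips 2 -> legal
(1,4): flips 1 -> legal
(2,2): flips 2 -> legal
(2,5): flips 1 -> legal
(3,1): no bracket -> illegal
(3,5): flips 2 -> legal
(4,1): flips 1 -> legal
(4,5): no bracket -> illegal
(5,1): flips 2 -> legal
(5,2): flips 1 -> legal
(5,3): no bracket -> illegal
B mobility = 8
-- W to move --
(0,4): no bracket -> illegal
(0,5): no bracket -> illegal
(0,6): flips 2 -> legal
(1,3): no bracket -> illegal
(1,4): flips 1 -> legal
(1,6): no bracket -> illegal
(2,1): no bracket -> illegal
(2,2): flips 1 -> legal
(2,5): flips 1 -> legal
(2,6): no bracket -> illegal
(3,1): flips 1 -> legal
(3,5): no bracket -> illegal
(4,1): flips 1 -> legal
(4,5): flips 2 -> legal
(4,6): no bracket -> illegal
(5,2): flips 1 -> legal
(5,3): flips 1 -> legal
(5,6): no bracket -> illegal
(6,3): no bracket -> illegal
(6,4): flips 2 -> legal
(6,5): no bracket -> illegal
(6,6): flips 2 -> legal
W mobility = 11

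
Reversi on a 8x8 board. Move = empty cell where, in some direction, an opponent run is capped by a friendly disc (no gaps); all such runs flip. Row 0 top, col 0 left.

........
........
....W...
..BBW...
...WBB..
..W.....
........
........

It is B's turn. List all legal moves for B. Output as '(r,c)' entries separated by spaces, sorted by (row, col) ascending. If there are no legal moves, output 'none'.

Answer: (1,4) (1,5) (2,3) (3,5) (4,2) (5,3) (5,4)

Derivation:
(1,3): no bracket -> illegal
(1,4): flips 2 -> legal
(1,5): flips 1 -> legal
(2,3): flips 1 -> legal
(2,5): no bracket -> illegal
(3,5): flips 1 -> legal
(4,1): no bracket -> illegal
(4,2): flips 1 -> legal
(5,1): no bracket -> illegal
(5,3): flips 1 -> legal
(5,4): flips 1 -> legal
(6,1): no bracket -> illegal
(6,2): no bracket -> illegal
(6,3): no bracket -> illegal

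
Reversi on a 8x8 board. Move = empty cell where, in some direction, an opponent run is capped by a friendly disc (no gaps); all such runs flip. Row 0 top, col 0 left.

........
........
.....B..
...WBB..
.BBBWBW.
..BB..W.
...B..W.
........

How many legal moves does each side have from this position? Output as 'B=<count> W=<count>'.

-- B to move --
(2,2): no bracket -> illegal
(2,3): flips 1 -> legal
(2,4): flips 1 -> legal
(3,2): flips 1 -> legal
(3,6): no bracket -> illegal
(3,7): no bracket -> illegal
(4,7): flips 1 -> legal
(5,4): flips 1 -> legal
(5,5): no bracket -> illegal
(5,7): flips 1 -> legal
(6,5): no bracket -> illegal
(6,7): flips 1 -> legal
(7,5): no bracket -> illegal
(7,6): no bracket -> illegal
(7,7): no bracket -> illegal
B mobility = 7
-- W to move --
(1,4): no bracket -> illegal
(1,5): no bracket -> illegal
(1,6): no bracket -> illegal
(2,3): flips 2 -> legal
(2,4): flips 2 -> legal
(2,6): flips 1 -> legal
(3,0): no bracket -> illegal
(3,1): no bracket -> illegal
(3,2): no bracket -> illegal
(3,6): flips 2 -> legal
(4,0): flips 3 -> legal
(5,0): no bracket -> illegal
(5,1): flips 1 -> legal
(5,4): no bracket -> illegal
(5,5): no bracket -> illegal
(6,1): no bracket -> illegal
(6,2): flips 1 -> legal
(6,4): no bracket -> illegal
(7,2): no bracket -> illegal
(7,3): flips 3 -> legal
(7,4): no bracket -> illegal
W mobility = 8

Answer: B=7 W=8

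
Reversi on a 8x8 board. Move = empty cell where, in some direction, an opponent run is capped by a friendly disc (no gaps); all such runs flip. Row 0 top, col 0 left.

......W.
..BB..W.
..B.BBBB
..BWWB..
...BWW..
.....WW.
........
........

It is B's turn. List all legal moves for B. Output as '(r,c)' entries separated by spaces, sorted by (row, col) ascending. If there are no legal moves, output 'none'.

Answer: (0,5) (0,7) (2,3) (4,2) (4,6) (5,3) (5,4) (6,5) (6,6)

Derivation:
(0,5): flips 1 -> legal
(0,7): flips 1 -> legal
(1,5): no bracket -> illegal
(1,7): no bracket -> illegal
(2,3): flips 1 -> legal
(3,6): no bracket -> illegal
(4,2): flips 1 -> legal
(4,6): flips 2 -> legal
(4,7): no bracket -> illegal
(5,3): flips 1 -> legal
(5,4): flips 2 -> legal
(5,7): no bracket -> illegal
(6,4): no bracket -> illegal
(6,5): flips 2 -> legal
(6,6): flips 3 -> legal
(6,7): no bracket -> illegal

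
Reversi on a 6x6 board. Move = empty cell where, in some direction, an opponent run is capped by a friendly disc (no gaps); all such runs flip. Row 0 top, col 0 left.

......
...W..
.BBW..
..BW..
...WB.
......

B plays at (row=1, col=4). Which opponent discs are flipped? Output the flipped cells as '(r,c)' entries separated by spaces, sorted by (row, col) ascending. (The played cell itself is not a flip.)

Answer: (2,3)

Derivation:
Dir NW: first cell '.' (not opp) -> no flip
Dir N: first cell '.' (not opp) -> no flip
Dir NE: first cell '.' (not opp) -> no flip
Dir W: opp run (1,3), next='.' -> no flip
Dir E: first cell '.' (not opp) -> no flip
Dir SW: opp run (2,3) capped by B -> flip
Dir S: first cell '.' (not opp) -> no flip
Dir SE: first cell '.' (not opp) -> no flip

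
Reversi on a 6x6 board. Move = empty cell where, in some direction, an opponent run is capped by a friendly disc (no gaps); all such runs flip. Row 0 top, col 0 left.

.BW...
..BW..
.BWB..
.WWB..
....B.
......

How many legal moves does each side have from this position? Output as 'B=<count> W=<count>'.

Answer: B=7 W=9

Derivation:
-- B to move --
(0,3): flips 2 -> legal
(0,4): no bracket -> illegal
(1,1): flips 1 -> legal
(1,4): flips 1 -> legal
(2,0): no bracket -> illegal
(2,4): no bracket -> illegal
(3,0): flips 2 -> legal
(4,0): no bracket -> illegal
(4,1): flips 2 -> legal
(4,2): flips 2 -> legal
(4,3): flips 1 -> legal
B mobility = 7
-- W to move --
(0,0): flips 1 -> legal
(0,3): no bracket -> illegal
(1,0): flips 1 -> legal
(1,1): flips 2 -> legal
(1,4): flips 1 -> legal
(2,0): flips 1 -> legal
(2,4): flips 1 -> legal
(3,0): no bracket -> illegal
(3,4): flips 1 -> legal
(3,5): no bracket -> illegal
(4,2): no bracket -> illegal
(4,3): flips 2 -> legal
(4,5): no bracket -> illegal
(5,3): no bracket -> illegal
(5,4): no bracket -> illegal
(5,5): flips 2 -> legal
W mobility = 9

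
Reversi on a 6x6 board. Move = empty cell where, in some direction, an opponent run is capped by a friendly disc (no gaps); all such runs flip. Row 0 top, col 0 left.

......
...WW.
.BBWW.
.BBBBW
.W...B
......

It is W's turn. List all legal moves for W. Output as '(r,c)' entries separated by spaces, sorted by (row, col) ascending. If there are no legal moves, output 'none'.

(1,0): no bracket -> illegal
(1,1): flips 2 -> legal
(1,2): no bracket -> illegal
(2,0): flips 2 -> legal
(2,5): no bracket -> illegal
(3,0): flips 4 -> legal
(4,0): flips 2 -> legal
(4,2): flips 1 -> legal
(4,3): flips 1 -> legal
(4,4): flips 1 -> legal
(5,4): no bracket -> illegal
(5,5): flips 1 -> legal

Answer: (1,1) (2,0) (3,0) (4,0) (4,2) (4,3) (4,4) (5,5)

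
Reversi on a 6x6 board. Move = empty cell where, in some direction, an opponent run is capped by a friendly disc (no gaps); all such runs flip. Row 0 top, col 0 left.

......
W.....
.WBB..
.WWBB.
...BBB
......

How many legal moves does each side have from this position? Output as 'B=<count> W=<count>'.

-- B to move --
(0,0): no bracket -> illegal
(0,1): no bracket -> illegal
(1,1): no bracket -> illegal
(1,2): no bracket -> illegal
(2,0): flips 1 -> legal
(3,0): flips 2 -> legal
(4,0): flips 1 -> legal
(4,1): flips 1 -> legal
(4,2): flips 1 -> legal
B mobility = 5
-- W to move --
(1,1): no bracket -> illegal
(1,2): flips 1 -> legal
(1,3): flips 1 -> legal
(1,4): flips 1 -> legal
(2,4): flips 2 -> legal
(2,5): no bracket -> illegal
(3,5): flips 2 -> legal
(4,2): no bracket -> illegal
(5,2): no bracket -> illegal
(5,3): no bracket -> illegal
(5,4): flips 1 -> legal
(5,5): no bracket -> illegal
W mobility = 6

Answer: B=5 W=6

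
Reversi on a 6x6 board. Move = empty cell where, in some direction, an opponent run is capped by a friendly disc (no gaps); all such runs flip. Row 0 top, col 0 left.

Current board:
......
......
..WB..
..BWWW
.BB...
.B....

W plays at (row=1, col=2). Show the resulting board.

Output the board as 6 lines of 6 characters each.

Place W at (1,2); scan 8 dirs for brackets.
Dir NW: first cell '.' (not opp) -> no flip
Dir N: first cell '.' (not opp) -> no flip
Dir NE: first cell '.' (not opp) -> no flip
Dir W: first cell '.' (not opp) -> no flip
Dir E: first cell '.' (not opp) -> no flip
Dir SW: first cell '.' (not opp) -> no flip
Dir S: first cell 'W' (not opp) -> no flip
Dir SE: opp run (2,3) capped by W -> flip
All flips: (2,3)

Answer: ......
..W...
..WW..
..BWWW
.BB...
.B....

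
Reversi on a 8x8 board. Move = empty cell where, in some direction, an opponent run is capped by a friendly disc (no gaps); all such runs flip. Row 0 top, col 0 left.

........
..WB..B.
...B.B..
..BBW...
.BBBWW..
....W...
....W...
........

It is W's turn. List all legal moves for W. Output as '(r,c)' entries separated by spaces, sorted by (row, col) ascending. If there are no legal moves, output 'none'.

Answer: (0,7) (1,4) (2,1) (2,2) (3,1) (4,0) (5,2)

Derivation:
(0,2): no bracket -> illegal
(0,3): no bracket -> illegal
(0,4): no bracket -> illegal
(0,5): no bracket -> illegal
(0,6): no bracket -> illegal
(0,7): flips 2 -> legal
(1,4): flips 1 -> legal
(1,5): no bracket -> illegal
(1,7): no bracket -> illegal
(2,1): flips 2 -> legal
(2,2): flips 1 -> legal
(2,4): no bracket -> illegal
(2,6): no bracket -> illegal
(2,7): no bracket -> illegal
(3,0): no bracket -> illegal
(3,1): flips 2 -> legal
(3,5): no bracket -> illegal
(3,6): no bracket -> illegal
(4,0): flips 3 -> legal
(5,0): no bracket -> illegal
(5,1): no bracket -> illegal
(5,2): flips 1 -> legal
(5,3): no bracket -> illegal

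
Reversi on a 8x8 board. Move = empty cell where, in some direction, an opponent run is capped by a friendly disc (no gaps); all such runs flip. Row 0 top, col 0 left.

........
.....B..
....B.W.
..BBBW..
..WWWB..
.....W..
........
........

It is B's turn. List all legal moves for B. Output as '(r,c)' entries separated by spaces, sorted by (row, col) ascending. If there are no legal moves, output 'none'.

(1,6): no bracket -> illegal
(1,7): no bracket -> illegal
(2,5): flips 1 -> legal
(2,7): no bracket -> illegal
(3,1): no bracket -> illegal
(3,6): flips 1 -> legal
(3,7): flips 1 -> legal
(4,1): flips 3 -> legal
(4,6): flips 1 -> legal
(5,1): flips 1 -> legal
(5,2): flips 2 -> legal
(5,3): flips 1 -> legal
(5,4): flips 2 -> legal
(5,6): no bracket -> illegal
(6,4): no bracket -> illegal
(6,5): flips 1 -> legal
(6,6): flips 2 -> legal

Answer: (2,5) (3,6) (3,7) (4,1) (4,6) (5,1) (5,2) (5,3) (5,4) (6,5) (6,6)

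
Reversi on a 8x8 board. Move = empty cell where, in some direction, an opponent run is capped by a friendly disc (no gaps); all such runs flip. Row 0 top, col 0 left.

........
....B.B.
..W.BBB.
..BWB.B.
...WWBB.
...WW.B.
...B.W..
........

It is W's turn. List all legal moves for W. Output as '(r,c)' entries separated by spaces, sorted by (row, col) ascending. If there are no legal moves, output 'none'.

Answer: (0,4) (0,7) (1,5) (2,1) (2,7) (3,1) (3,5) (4,2) (4,7) (7,2) (7,3)

Derivation:
(0,3): no bracket -> illegal
(0,4): flips 3 -> legal
(0,5): no bracket -> illegal
(0,6): no bracket -> illegal
(0,7): flips 3 -> legal
(1,3): no bracket -> illegal
(1,5): flips 1 -> legal
(1,7): no bracket -> illegal
(2,1): flips 1 -> legal
(2,3): no bracket -> illegal
(2,7): flips 2 -> legal
(3,1): flips 1 -> legal
(3,5): flips 1 -> legal
(3,7): no bracket -> illegal
(4,1): no bracket -> illegal
(4,2): flips 1 -> legal
(4,7): flips 3 -> legal
(5,2): no bracket -> illegal
(5,5): no bracket -> illegal
(5,7): no bracket -> illegal
(6,2): no bracket -> illegal
(6,4): no bracket -> illegal
(6,6): no bracket -> illegal
(6,7): no bracket -> illegal
(7,2): flips 1 -> legal
(7,3): flips 1 -> legal
(7,4): no bracket -> illegal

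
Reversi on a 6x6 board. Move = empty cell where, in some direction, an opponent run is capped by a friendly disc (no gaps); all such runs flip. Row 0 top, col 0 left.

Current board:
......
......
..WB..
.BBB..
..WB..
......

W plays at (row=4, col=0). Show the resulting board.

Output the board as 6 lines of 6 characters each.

Answer: ......
......
..WB..
.WBB..
W.WB..
......

Derivation:
Place W at (4,0); scan 8 dirs for brackets.
Dir NW: edge -> no flip
Dir N: first cell '.' (not opp) -> no flip
Dir NE: opp run (3,1) capped by W -> flip
Dir W: edge -> no flip
Dir E: first cell '.' (not opp) -> no flip
Dir SW: edge -> no flip
Dir S: first cell '.' (not opp) -> no flip
Dir SE: first cell '.' (not opp) -> no flip
All flips: (3,1)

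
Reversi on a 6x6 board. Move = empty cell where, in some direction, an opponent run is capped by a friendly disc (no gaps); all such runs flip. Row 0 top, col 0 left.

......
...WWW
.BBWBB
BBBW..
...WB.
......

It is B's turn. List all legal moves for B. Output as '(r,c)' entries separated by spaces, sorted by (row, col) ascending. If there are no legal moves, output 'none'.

Answer: (0,2) (0,3) (0,4) (0,5) (3,4) (4,2) (5,4)

Derivation:
(0,2): flips 1 -> legal
(0,3): flips 1 -> legal
(0,4): flips 2 -> legal
(0,5): flips 3 -> legal
(1,2): no bracket -> illegal
(3,4): flips 1 -> legal
(4,2): flips 2 -> legal
(5,2): no bracket -> illegal
(5,3): no bracket -> illegal
(5,4): flips 1 -> legal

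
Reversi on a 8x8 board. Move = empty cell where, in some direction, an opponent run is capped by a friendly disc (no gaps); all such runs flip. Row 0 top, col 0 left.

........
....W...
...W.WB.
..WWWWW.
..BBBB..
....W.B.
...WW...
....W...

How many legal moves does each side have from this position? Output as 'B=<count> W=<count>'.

Answer: B=11 W=8

Derivation:
-- B to move --
(0,3): no bracket -> illegal
(0,4): no bracket -> illegal
(0,5): no bracket -> illegal
(1,2): flips 2 -> legal
(1,3): flips 2 -> legal
(1,5): flips 2 -> legal
(1,6): flips 2 -> legal
(2,1): flips 1 -> legal
(2,2): flips 2 -> legal
(2,4): flips 3 -> legal
(2,7): flips 1 -> legal
(3,1): no bracket -> illegal
(3,7): no bracket -> illegal
(4,1): no bracket -> illegal
(4,6): flips 1 -> legal
(4,7): no bracket -> illegal
(5,2): no bracket -> illegal
(5,3): no bracket -> illegal
(5,5): no bracket -> illegal
(6,2): no bracket -> illegal
(6,5): flips 1 -> legal
(7,2): flips 2 -> legal
(7,3): no bracket -> illegal
(7,5): no bracket -> illegal
B mobility = 11
-- W to move --
(1,5): no bracket -> illegal
(1,6): flips 1 -> legal
(1,7): flips 1 -> legal
(2,7): flips 1 -> legal
(3,1): no bracket -> illegal
(3,7): no bracket -> illegal
(4,1): no bracket -> illegal
(4,6): no bracket -> illegal
(4,7): no bracket -> illegal
(5,1): flips 1 -> legal
(5,2): flips 2 -> legal
(5,3): flips 2 -> legal
(5,5): flips 2 -> legal
(5,7): no bracket -> illegal
(6,5): no bracket -> illegal
(6,6): no bracket -> illegal
(6,7): flips 2 -> legal
W mobility = 8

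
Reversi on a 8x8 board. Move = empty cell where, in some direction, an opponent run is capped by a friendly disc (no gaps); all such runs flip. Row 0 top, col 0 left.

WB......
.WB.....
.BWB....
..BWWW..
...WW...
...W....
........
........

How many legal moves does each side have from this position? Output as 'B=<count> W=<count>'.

-- B to move --
(0,2): no bracket -> illegal
(1,0): flips 1 -> legal
(1,3): no bracket -> illegal
(2,0): no bracket -> illegal
(2,4): no bracket -> illegal
(2,5): no bracket -> illegal
(2,6): no bracket -> illegal
(3,1): no bracket -> illegal
(3,6): flips 3 -> legal
(4,2): no bracket -> illegal
(4,5): flips 1 -> legal
(4,6): no bracket -> illegal
(5,2): no bracket -> illegal
(5,4): flips 1 -> legal
(5,5): no bracket -> illegal
(6,2): no bracket -> illegal
(6,3): flips 3 -> legal
(6,4): no bracket -> illegal
B mobility = 5
-- W to move --
(0,2): flips 2 -> legal
(0,3): no bracket -> illegal
(1,0): flips 2 -> legal
(1,3): flips 2 -> legal
(1,4): no bracket -> illegal
(2,0): flips 1 -> legal
(2,4): flips 1 -> legal
(3,0): no bracket -> illegal
(3,1): flips 2 -> legal
(4,1): no bracket -> illegal
(4,2): flips 1 -> legal
W mobility = 7

Answer: B=5 W=7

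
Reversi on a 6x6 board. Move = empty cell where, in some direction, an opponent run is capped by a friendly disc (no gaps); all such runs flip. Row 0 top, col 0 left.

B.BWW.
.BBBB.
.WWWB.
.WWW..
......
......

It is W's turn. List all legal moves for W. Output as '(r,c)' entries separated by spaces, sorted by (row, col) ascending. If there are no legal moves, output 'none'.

Answer: (0,1) (0,5) (1,5) (2,5) (3,4)

Derivation:
(0,1): flips 3 -> legal
(0,5): flips 1 -> legal
(1,0): no bracket -> illegal
(1,5): flips 1 -> legal
(2,0): no bracket -> illegal
(2,5): flips 2 -> legal
(3,4): flips 2 -> legal
(3,5): no bracket -> illegal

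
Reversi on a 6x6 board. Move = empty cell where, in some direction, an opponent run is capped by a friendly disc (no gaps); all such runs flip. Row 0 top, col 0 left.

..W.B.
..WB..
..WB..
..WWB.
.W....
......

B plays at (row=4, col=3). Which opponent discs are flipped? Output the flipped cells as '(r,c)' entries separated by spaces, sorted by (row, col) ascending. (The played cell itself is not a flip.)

Answer: (3,3)

Derivation:
Dir NW: opp run (3,2), next='.' -> no flip
Dir N: opp run (3,3) capped by B -> flip
Dir NE: first cell 'B' (not opp) -> no flip
Dir W: first cell '.' (not opp) -> no flip
Dir E: first cell '.' (not opp) -> no flip
Dir SW: first cell '.' (not opp) -> no flip
Dir S: first cell '.' (not opp) -> no flip
Dir SE: first cell '.' (not opp) -> no flip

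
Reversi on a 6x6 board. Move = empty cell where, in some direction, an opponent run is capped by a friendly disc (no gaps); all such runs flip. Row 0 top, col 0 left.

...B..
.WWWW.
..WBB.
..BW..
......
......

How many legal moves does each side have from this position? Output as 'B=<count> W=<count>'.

-- B to move --
(0,0): no bracket -> illegal
(0,1): flips 1 -> legal
(0,2): flips 3 -> legal
(0,4): flips 1 -> legal
(0,5): flips 1 -> legal
(1,0): no bracket -> illegal
(1,5): no bracket -> illegal
(2,0): no bracket -> illegal
(2,1): flips 2 -> legal
(2,5): flips 1 -> legal
(3,1): no bracket -> illegal
(3,4): flips 1 -> legal
(4,2): flips 1 -> legal
(4,3): flips 1 -> legal
(4,4): no bracket -> illegal
B mobility = 9
-- W to move --
(0,2): no bracket -> illegal
(0,4): no bracket -> illegal
(1,5): flips 1 -> legal
(2,1): no bracket -> illegal
(2,5): flips 2 -> legal
(3,1): flips 1 -> legal
(3,4): flips 2 -> legal
(3,5): flips 1 -> legal
(4,1): flips 2 -> legal
(4,2): flips 1 -> legal
(4,3): no bracket -> illegal
W mobility = 7

Answer: B=9 W=7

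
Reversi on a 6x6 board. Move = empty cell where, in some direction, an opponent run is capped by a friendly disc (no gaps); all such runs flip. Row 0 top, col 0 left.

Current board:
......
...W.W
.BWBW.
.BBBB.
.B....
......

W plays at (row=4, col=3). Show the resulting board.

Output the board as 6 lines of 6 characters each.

Place W at (4,3); scan 8 dirs for brackets.
Dir NW: opp run (3,2) (2,1), next='.' -> no flip
Dir N: opp run (3,3) (2,3) capped by W -> flip
Dir NE: opp run (3,4), next='.' -> no flip
Dir W: first cell '.' (not opp) -> no flip
Dir E: first cell '.' (not opp) -> no flip
Dir SW: first cell '.' (not opp) -> no flip
Dir S: first cell '.' (not opp) -> no flip
Dir SE: first cell '.' (not opp) -> no flip
All flips: (2,3) (3,3)

Answer: ......
...W.W
.BWWW.
.BBWB.
.B.W..
......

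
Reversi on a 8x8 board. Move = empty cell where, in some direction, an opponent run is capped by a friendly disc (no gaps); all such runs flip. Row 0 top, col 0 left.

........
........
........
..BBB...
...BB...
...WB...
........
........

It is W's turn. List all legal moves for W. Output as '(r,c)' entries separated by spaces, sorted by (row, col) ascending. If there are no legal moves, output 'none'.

Answer: (2,3) (3,5) (5,5)

Derivation:
(2,1): no bracket -> illegal
(2,2): no bracket -> illegal
(2,3): flips 2 -> legal
(2,4): no bracket -> illegal
(2,5): no bracket -> illegal
(3,1): no bracket -> illegal
(3,5): flips 1 -> legal
(4,1): no bracket -> illegal
(4,2): no bracket -> illegal
(4,5): no bracket -> illegal
(5,2): no bracket -> illegal
(5,5): flips 1 -> legal
(6,3): no bracket -> illegal
(6,4): no bracket -> illegal
(6,5): no bracket -> illegal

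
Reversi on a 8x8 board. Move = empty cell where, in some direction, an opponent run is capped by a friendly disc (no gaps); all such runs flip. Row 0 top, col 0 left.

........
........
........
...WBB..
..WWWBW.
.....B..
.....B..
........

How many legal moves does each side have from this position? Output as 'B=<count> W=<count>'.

Answer: B=9 W=6

Derivation:
-- B to move --
(2,2): flips 2 -> legal
(2,3): no bracket -> illegal
(2,4): no bracket -> illegal
(3,1): no bracket -> illegal
(3,2): flips 1 -> legal
(3,6): no bracket -> illegal
(3,7): flips 1 -> legal
(4,1): flips 3 -> legal
(4,7): flips 1 -> legal
(5,1): no bracket -> illegal
(5,2): flips 1 -> legal
(5,3): flips 1 -> legal
(5,4): flips 1 -> legal
(5,6): no bracket -> illegal
(5,7): flips 1 -> legal
B mobility = 9
-- W to move --
(2,3): no bracket -> illegal
(2,4): flips 2 -> legal
(2,5): flips 1 -> legal
(2,6): flips 1 -> legal
(3,6): flips 2 -> legal
(5,4): no bracket -> illegal
(5,6): no bracket -> illegal
(6,4): flips 1 -> legal
(6,6): flips 1 -> legal
(7,4): no bracket -> illegal
(7,5): no bracket -> illegal
(7,6): no bracket -> illegal
W mobility = 6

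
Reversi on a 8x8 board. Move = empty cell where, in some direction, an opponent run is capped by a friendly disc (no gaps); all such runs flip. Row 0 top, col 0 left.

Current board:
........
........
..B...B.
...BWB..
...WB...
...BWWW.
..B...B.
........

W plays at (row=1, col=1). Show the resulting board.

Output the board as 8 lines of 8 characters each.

Place W at (1,1); scan 8 dirs for brackets.
Dir NW: first cell '.' (not opp) -> no flip
Dir N: first cell '.' (not opp) -> no flip
Dir NE: first cell '.' (not opp) -> no flip
Dir W: first cell '.' (not opp) -> no flip
Dir E: first cell '.' (not opp) -> no flip
Dir SW: first cell '.' (not opp) -> no flip
Dir S: first cell '.' (not opp) -> no flip
Dir SE: opp run (2,2) (3,3) (4,4) capped by W -> flip
All flips: (2,2) (3,3) (4,4)

Answer: ........
.W......
..W...B.
...WWB..
...WW...
...BWWW.
..B...B.
........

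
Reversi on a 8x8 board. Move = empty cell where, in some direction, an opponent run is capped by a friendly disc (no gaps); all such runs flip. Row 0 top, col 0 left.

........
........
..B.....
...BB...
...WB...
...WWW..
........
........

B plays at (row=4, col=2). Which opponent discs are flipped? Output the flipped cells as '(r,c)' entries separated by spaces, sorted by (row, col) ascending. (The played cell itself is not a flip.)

Answer: (4,3)

Derivation:
Dir NW: first cell '.' (not opp) -> no flip
Dir N: first cell '.' (not opp) -> no flip
Dir NE: first cell 'B' (not opp) -> no flip
Dir W: first cell '.' (not opp) -> no flip
Dir E: opp run (4,3) capped by B -> flip
Dir SW: first cell '.' (not opp) -> no flip
Dir S: first cell '.' (not opp) -> no flip
Dir SE: opp run (5,3), next='.' -> no flip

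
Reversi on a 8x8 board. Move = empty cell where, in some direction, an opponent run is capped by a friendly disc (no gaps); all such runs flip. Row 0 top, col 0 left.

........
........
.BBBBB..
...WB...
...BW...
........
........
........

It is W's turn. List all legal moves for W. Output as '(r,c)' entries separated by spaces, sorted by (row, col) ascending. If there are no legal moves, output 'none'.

Answer: (1,1) (1,3) (1,4) (1,5) (3,5) (4,2) (5,3)

Derivation:
(1,0): no bracket -> illegal
(1,1): flips 1 -> legal
(1,2): no bracket -> illegal
(1,3): flips 1 -> legal
(1,4): flips 2 -> legal
(1,5): flips 1 -> legal
(1,6): no bracket -> illegal
(2,0): no bracket -> illegal
(2,6): no bracket -> illegal
(3,0): no bracket -> illegal
(3,1): no bracket -> illegal
(3,2): no bracket -> illegal
(3,5): flips 1 -> legal
(3,6): no bracket -> illegal
(4,2): flips 1 -> legal
(4,5): no bracket -> illegal
(5,2): no bracket -> illegal
(5,3): flips 1 -> legal
(5,4): no bracket -> illegal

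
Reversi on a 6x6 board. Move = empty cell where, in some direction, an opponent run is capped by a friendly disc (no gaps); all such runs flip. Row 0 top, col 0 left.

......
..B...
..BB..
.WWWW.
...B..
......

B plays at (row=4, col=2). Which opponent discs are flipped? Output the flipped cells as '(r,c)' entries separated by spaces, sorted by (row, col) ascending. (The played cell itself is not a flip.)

Answer: (3,2)

Derivation:
Dir NW: opp run (3,1), next='.' -> no flip
Dir N: opp run (3,2) capped by B -> flip
Dir NE: opp run (3,3), next='.' -> no flip
Dir W: first cell '.' (not opp) -> no flip
Dir E: first cell 'B' (not opp) -> no flip
Dir SW: first cell '.' (not opp) -> no flip
Dir S: first cell '.' (not opp) -> no flip
Dir SE: first cell '.' (not opp) -> no flip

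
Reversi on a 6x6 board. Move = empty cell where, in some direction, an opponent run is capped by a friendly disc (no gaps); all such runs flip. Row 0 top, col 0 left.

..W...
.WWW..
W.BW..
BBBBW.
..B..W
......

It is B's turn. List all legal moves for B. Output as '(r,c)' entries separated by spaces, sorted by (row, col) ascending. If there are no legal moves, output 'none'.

Answer: (0,0) (0,3) (0,4) (1,0) (1,4) (2,4) (3,5)

Derivation:
(0,0): flips 1 -> legal
(0,1): no bracket -> illegal
(0,3): flips 2 -> legal
(0,4): flips 1 -> legal
(1,0): flips 1 -> legal
(1,4): flips 1 -> legal
(2,1): no bracket -> illegal
(2,4): flips 1 -> legal
(2,5): no bracket -> illegal
(3,5): flips 1 -> legal
(4,3): no bracket -> illegal
(4,4): no bracket -> illegal
(5,4): no bracket -> illegal
(5,5): no bracket -> illegal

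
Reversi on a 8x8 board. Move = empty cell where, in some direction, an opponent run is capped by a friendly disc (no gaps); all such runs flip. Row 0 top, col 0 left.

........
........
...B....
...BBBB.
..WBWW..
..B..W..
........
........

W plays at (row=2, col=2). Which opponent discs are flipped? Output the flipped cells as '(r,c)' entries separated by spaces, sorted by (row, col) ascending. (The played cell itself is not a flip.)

Dir NW: first cell '.' (not opp) -> no flip
Dir N: first cell '.' (not opp) -> no flip
Dir NE: first cell '.' (not opp) -> no flip
Dir W: first cell '.' (not opp) -> no flip
Dir E: opp run (2,3), next='.' -> no flip
Dir SW: first cell '.' (not opp) -> no flip
Dir S: first cell '.' (not opp) -> no flip
Dir SE: opp run (3,3) capped by W -> flip

Answer: (3,3)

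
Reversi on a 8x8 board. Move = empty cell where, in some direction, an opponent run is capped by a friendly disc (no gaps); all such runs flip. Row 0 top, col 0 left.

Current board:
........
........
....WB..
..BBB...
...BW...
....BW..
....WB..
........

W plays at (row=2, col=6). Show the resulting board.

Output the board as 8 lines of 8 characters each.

Place W at (2,6); scan 8 dirs for brackets.
Dir NW: first cell '.' (not opp) -> no flip
Dir N: first cell '.' (not opp) -> no flip
Dir NE: first cell '.' (not opp) -> no flip
Dir W: opp run (2,5) capped by W -> flip
Dir E: first cell '.' (not opp) -> no flip
Dir SW: first cell '.' (not opp) -> no flip
Dir S: first cell '.' (not opp) -> no flip
Dir SE: first cell '.' (not opp) -> no flip
All flips: (2,5)

Answer: ........
........
....WWW.
..BBB...
...BW...
....BW..
....WB..
........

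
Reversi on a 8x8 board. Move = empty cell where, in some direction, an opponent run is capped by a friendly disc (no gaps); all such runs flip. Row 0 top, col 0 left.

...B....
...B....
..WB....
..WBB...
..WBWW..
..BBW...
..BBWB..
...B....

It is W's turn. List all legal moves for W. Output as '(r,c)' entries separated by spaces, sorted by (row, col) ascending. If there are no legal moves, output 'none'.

Answer: (0,4) (1,2) (1,4) (2,4) (3,5) (5,1) (6,1) (6,6) (7,1) (7,2) (7,6)

Derivation:
(0,2): no bracket -> illegal
(0,4): flips 1 -> legal
(1,2): flips 2 -> legal
(1,4): flips 1 -> legal
(2,4): flips 3 -> legal
(2,5): no bracket -> illegal
(3,5): flips 2 -> legal
(4,1): no bracket -> illegal
(5,1): flips 2 -> legal
(5,5): no bracket -> illegal
(5,6): no bracket -> illegal
(6,1): flips 2 -> legal
(6,6): flips 1 -> legal
(7,1): flips 2 -> legal
(7,2): flips 3 -> legal
(7,4): no bracket -> illegal
(7,5): no bracket -> illegal
(7,6): flips 1 -> legal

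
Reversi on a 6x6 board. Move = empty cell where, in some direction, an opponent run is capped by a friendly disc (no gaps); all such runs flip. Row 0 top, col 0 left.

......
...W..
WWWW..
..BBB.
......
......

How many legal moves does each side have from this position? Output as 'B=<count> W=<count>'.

-- B to move --
(0,2): no bracket -> illegal
(0,3): flips 2 -> legal
(0,4): no bracket -> illegal
(1,0): flips 1 -> legal
(1,1): flips 1 -> legal
(1,2): flips 2 -> legal
(1,4): flips 1 -> legal
(2,4): no bracket -> illegal
(3,0): no bracket -> illegal
(3,1): no bracket -> illegal
B mobility = 5
-- W to move --
(2,4): no bracket -> illegal
(2,5): no bracket -> illegal
(3,1): no bracket -> illegal
(3,5): no bracket -> illegal
(4,1): flips 1 -> legal
(4,2): flips 1 -> legal
(4,3): flips 2 -> legal
(4,4): flips 1 -> legal
(4,5): flips 1 -> legal
W mobility = 5

Answer: B=5 W=5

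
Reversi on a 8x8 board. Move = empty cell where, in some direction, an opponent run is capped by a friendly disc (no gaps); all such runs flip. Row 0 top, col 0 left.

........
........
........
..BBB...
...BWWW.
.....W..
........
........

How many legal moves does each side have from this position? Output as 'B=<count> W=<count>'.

-- B to move --
(3,5): no bracket -> illegal
(3,6): no bracket -> illegal
(3,7): no bracket -> illegal
(4,7): flips 3 -> legal
(5,3): no bracket -> illegal
(5,4): flips 1 -> legal
(5,6): flips 1 -> legal
(5,7): no bracket -> illegal
(6,4): no bracket -> illegal
(6,5): no bracket -> illegal
(6,6): flips 2 -> legal
B mobility = 4
-- W to move --
(2,1): no bracket -> illegal
(2,2): flips 1 -> legal
(2,3): flips 1 -> legal
(2,4): flips 1 -> legal
(2,5): no bracket -> illegal
(3,1): no bracket -> illegal
(3,5): no bracket -> illegal
(4,1): no bracket -> illegal
(4,2): flips 1 -> legal
(5,2): no bracket -> illegal
(5,3): no bracket -> illegal
(5,4): no bracket -> illegal
W mobility = 4

Answer: B=4 W=4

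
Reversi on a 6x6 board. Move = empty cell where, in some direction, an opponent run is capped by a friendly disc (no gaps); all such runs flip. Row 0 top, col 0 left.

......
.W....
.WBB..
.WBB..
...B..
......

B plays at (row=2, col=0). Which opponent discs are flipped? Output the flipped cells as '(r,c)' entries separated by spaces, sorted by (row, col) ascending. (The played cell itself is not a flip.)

Answer: (2,1)

Derivation:
Dir NW: edge -> no flip
Dir N: first cell '.' (not opp) -> no flip
Dir NE: opp run (1,1), next='.' -> no flip
Dir W: edge -> no flip
Dir E: opp run (2,1) capped by B -> flip
Dir SW: edge -> no flip
Dir S: first cell '.' (not opp) -> no flip
Dir SE: opp run (3,1), next='.' -> no flip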